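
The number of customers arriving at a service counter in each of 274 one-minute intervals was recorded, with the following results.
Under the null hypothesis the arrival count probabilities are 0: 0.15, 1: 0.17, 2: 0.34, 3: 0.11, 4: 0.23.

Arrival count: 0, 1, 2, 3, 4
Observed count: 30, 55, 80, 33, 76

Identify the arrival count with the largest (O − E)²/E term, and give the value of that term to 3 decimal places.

Expected counts E_i = n·p_i: 274×0.15 = 41.1, 274×0.17 = 46.58, 274×0.34 = 93.16, 274×0.11 = 30.14, 274×0.23 = 63.02.
0: (30 − 41.1)²/41.1 = 123.21/41.1 = 2.9978
1: (55 − 46.58)²/46.58 = 70.8964/46.58 = 1.5220
2: (80 − 93.16)²/93.16 = 173.1856/93.16 = 1.8590
3: (33 − 30.14)²/30.14 = 8.1796/30.14 = 0.2714
4: (76 − 63.02)²/63.02 = 168.4804/63.02 = 2.6734
The largest term is for 0: 2.998.

0, 2.998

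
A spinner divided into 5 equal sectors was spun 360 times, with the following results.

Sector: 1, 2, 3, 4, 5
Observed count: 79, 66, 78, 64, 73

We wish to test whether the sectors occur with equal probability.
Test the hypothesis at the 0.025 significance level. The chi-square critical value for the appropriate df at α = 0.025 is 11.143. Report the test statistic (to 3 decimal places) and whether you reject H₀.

2.583; do not reject

Under H₀ each category has probability 1/5, so each expected count is 360/5 = 72.
1: (79 − 72)²/72 = 49/72 = 0.6806
2: (66 − 72)²/72 = 36/72 = 0.5000
3: (78 − 72)²/72 = 36/72 = 0.5000
4: (64 − 72)²/72 = 64/72 = 0.8889
5: (73 − 72)²/72 = 1/72 = 0.0139
Sum = 2.583
df = 4. Since 2.583 < 11.143, we do not reject H₀.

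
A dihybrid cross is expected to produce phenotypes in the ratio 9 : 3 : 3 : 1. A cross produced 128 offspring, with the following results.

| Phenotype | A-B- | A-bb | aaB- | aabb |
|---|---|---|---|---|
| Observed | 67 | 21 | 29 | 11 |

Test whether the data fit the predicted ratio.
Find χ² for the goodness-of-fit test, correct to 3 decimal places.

2.889

Ratio total = 16. Expected counts: 128×9/16 = 72, 128×3/16 = 24, 128×3/16 = 24, 128×1/16 = 8.
cat         O        E   (O−E)²/E
A-B-       67       72     0.3472
A-bb       21       24     0.3750
aaB-       29       24     1.0417
aabb       11        8     1.1250
Sum = 2.889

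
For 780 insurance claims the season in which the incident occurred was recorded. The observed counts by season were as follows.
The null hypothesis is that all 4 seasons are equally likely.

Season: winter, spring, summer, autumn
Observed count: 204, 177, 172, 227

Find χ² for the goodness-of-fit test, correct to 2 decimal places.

10.04

Expected count for each of the 4 categories: 780/4 = 195.
cat         O        E   (O−E)²/E
winter    204      195      0.415
spring    177      195      1.662
summer    172      195      2.713
autumn    227      195      5.251
Sum = 10.04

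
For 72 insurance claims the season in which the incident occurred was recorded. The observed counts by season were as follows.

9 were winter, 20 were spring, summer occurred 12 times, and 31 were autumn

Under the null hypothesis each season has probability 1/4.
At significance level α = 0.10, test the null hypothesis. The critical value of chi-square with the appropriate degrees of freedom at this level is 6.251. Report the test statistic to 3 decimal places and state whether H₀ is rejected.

16.111; reject

Expected count for each of the 4 categories: 72/4 = 18.
χ² = (9−18)²/18 + (20−18)²/18 + (12−18)²/18 + (31−18)²/18
   = 4.5000 + 0.2222 + 2.0000 + 9.3889
Sum = 16.111
df = 3. Since 16.111 > 6.251, we reject H₀.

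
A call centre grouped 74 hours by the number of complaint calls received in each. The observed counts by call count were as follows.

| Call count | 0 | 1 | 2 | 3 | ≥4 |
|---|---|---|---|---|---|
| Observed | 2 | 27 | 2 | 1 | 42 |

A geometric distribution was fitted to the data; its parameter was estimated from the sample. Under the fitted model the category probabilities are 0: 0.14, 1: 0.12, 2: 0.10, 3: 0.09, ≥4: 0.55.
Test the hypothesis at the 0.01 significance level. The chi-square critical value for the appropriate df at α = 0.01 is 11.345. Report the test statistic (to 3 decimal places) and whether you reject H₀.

52.513; reject

Expected counts E_i = n·p_i: 74×0.14 = 10.36, 74×0.12 = 8.88, 74×0.10 = 7.4, 74×0.09 = 6.66, 74×0.55 = 40.7.
χ² = (2−10.36)²/10.36 + (27−8.88)²/8.88 + (2−7.4)²/7.4 + (1−6.66)²/6.66 + (42−40.7)²/40.7
   = 6.7461 + 36.9746 + 3.9405 + 4.8102 + 0.0415
Sum = 52.513
df = 3. Since 52.513 > 11.345, we reject H₀.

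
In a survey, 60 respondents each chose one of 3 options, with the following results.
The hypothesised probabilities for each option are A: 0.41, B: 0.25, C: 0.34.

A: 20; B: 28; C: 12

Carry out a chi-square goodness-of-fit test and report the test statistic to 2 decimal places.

Expected counts E_i = n·p_i: 60×0.41 = 24.6, 60×0.25 = 15, 60×0.34 = 20.4.
cat         O        E   (O−E)²/E
A          20     24.6      0.860
B          28       15     11.267
C          12     20.4      3.459
Sum = 15.59

15.59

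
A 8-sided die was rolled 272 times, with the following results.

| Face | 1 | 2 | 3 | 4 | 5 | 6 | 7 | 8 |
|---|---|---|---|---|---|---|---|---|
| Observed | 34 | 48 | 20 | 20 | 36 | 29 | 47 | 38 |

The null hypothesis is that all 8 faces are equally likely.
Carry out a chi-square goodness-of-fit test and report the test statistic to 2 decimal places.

23.59

Under H₀ each category has probability 1/8, so each expected count is 272/8 = 34.
χ² = (34−34)²/34 + (48−34)²/34 + (20−34)²/34 + (20−34)²/34 + (36−34)²/34 + (29−34)²/34 + (47−34)²/34 + (38−34)²/34
   = 0.000 + 5.765 + 5.765 + 5.765 + 0.118 + 0.735 + 4.971 + 0.471
Sum = 23.59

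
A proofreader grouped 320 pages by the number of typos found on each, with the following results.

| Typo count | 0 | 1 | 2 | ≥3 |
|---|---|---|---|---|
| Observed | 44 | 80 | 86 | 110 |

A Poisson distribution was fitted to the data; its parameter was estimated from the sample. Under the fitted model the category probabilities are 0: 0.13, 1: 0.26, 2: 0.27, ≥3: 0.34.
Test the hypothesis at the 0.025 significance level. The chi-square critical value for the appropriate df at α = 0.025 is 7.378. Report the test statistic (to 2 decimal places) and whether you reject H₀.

Expected counts E_i = n·p_i: 320×0.13 = 41.6, 320×0.26 = 83.2, 320×0.27 = 86.4, 320×0.34 = 108.8.
cat         O        E   (O−E)²/E
0          44     41.6      0.138
1          80     83.2      0.123
2          86     86.4      0.002
≥3        110    108.8      0.013
Sum = 0.28
df = 2. Since 0.28 < 7.378, we do not reject H₀.

0.28; do not reject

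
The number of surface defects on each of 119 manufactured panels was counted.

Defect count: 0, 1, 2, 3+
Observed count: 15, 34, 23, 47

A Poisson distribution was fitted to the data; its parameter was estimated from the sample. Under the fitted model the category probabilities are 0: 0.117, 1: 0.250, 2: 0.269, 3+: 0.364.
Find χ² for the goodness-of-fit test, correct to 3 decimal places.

3.540

Expected counts E_i = n·p_i: 119×0.117 = 13.923, 119×0.250 = 29.75, 119×0.269 = 32.011, 119×0.364 = 43.316.
0: (15 − 13.923)²/13.923 = 1.159929/13.923 = 0.0833
1: (34 − 29.75)²/29.75 = 18.0625/29.75 = 0.6071
2: (23 − 32.011)²/32.011 = 81.198121/32.011 = 2.5366
3+: (47 − 43.316)²/43.316 = 13.571856/43.316 = 0.3133
Sum = 3.540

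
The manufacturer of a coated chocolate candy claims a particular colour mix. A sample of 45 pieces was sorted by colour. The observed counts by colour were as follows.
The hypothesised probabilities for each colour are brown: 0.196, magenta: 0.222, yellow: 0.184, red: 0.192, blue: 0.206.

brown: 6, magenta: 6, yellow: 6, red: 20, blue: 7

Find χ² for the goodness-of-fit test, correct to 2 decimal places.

Expected counts E_i = n·p_i: 45×0.196 = 8.82, 45×0.222 = 9.99, 45×0.184 = 8.28, 45×0.192 = 8.64, 45×0.206 = 9.27.
brown: (6 − 8.82)²/8.82 = 7.9524/8.82 = 0.902
magenta: (6 − 9.99)²/9.99 = 15.9201/9.99 = 1.594
yellow: (6 − 8.28)²/8.28 = 5.1984/8.28 = 0.628
red: (20 − 8.64)²/8.64 = 129.0496/8.64 = 14.936
blue: (7 − 9.27)²/9.27 = 5.1529/9.27 = 0.556
Sum = 18.62

18.62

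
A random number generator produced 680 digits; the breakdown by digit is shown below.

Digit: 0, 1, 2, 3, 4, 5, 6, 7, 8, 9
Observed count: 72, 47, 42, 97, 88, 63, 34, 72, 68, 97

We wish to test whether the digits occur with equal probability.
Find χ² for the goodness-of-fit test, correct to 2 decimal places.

Expected count for each of the 10 categories: 680/10 = 68.
χ² = (72−68)²/68 + (47−68)²/68 + (42−68)²/68 + (97−68)²/68 + (88−68)²/68 + (63−68)²/68 + (34−68)²/68 + (72−68)²/68 + (68−68)²/68 + (97−68)²/68
   = 0.235 + 6.485 + 9.941 + 12.368 + 5.882 + 0.368 + 17.000 + 0.235 + 0.000 + 12.368
Sum = 64.88

64.88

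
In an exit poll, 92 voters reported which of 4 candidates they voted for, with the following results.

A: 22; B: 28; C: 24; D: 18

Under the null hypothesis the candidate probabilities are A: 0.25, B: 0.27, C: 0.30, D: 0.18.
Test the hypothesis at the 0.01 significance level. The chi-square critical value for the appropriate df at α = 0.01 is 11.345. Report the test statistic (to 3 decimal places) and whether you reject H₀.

Expected counts E_i = n·p_i: 92×0.25 = 23, 92×0.27 = 24.84, 92×0.30 = 27.6, 92×0.18 = 16.56.
χ² = (22−23)²/23 + (28−24.84)²/24.84 + (24−27.6)²/27.6 + (18−16.56)²/16.56
   = 0.0435 + 0.4020 + 0.4696 + 0.1252
Sum = 1.040
df = 3. Since 1.040 < 11.345, we do not reject H₀.

1.040; do not reject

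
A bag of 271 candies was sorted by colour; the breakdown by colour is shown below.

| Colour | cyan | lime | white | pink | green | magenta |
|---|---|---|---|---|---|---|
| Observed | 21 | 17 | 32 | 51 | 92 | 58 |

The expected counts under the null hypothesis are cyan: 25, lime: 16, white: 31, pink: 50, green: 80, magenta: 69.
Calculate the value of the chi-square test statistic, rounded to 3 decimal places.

χ² = (21−25)²/25 + (17−16)²/16 + (32−31)²/31 + (51−50)²/50 + (92−80)²/80 + (58−69)²/69
   = 0.6400 + 0.0625 + 0.0323 + 0.0200 + 1.8000 + 1.7536
Sum = 4.308

4.308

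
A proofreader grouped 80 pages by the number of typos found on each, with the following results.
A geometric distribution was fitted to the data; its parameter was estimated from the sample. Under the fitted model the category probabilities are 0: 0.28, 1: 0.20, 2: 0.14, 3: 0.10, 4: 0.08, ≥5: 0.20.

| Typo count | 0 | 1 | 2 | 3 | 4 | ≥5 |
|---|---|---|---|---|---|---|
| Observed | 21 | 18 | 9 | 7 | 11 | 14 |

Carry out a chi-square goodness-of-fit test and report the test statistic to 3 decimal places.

4.451

Expected counts E_i = n·p_i: 80×0.28 = 22.4, 80×0.20 = 16, 80×0.14 = 11.2, 80×0.10 = 8, 80×0.08 = 6.4, 80×0.20 = 16.
0: (21 − 22.4)²/22.4 = 1.96/22.4 = 0.0875
1: (18 − 16)²/16 = 4/16 = 0.2500
2: (9 − 11.2)²/11.2 = 4.84/11.2 = 0.4321
3: (7 − 8)²/8 = 1/8 = 0.1250
4: (11 − 6.4)²/6.4 = 21.16/6.4 = 3.3063
≥5: (14 − 16)²/16 = 4/16 = 0.2500
Sum = 4.451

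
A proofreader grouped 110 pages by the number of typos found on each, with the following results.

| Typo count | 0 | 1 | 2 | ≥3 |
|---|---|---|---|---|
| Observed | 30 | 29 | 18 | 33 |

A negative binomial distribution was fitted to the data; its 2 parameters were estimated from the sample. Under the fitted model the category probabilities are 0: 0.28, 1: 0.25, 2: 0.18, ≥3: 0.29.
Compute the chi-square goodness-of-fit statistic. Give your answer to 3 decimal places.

0.304

Expected counts E_i = n·p_i: 110×0.28 = 30.8, 110×0.25 = 27.5, 110×0.18 = 19.8, 110×0.29 = 31.9.
χ² = (30−30.8)²/30.8 + (29−27.5)²/27.5 + (18−19.8)²/19.8 + (33−31.9)²/31.9
   = 0.0208 + 0.0818 + 0.1636 + 0.0379
Sum = 0.304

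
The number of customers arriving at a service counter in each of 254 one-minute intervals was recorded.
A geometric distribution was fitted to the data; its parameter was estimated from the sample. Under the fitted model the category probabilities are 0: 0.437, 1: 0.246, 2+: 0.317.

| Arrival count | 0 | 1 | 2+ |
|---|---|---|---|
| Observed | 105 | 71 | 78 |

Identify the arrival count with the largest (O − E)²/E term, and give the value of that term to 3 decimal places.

Expected counts E_i = n·p_i: 254×0.437 = 110.998, 254×0.246 = 62.484, 254×0.317 = 80.518.
cat         O        E   (O−E)²/E
0         105  110.998     0.3241
1          71   62.484     1.1607
2+         78   80.518     0.0787
The largest term is for 1: 1.161.

1, 1.161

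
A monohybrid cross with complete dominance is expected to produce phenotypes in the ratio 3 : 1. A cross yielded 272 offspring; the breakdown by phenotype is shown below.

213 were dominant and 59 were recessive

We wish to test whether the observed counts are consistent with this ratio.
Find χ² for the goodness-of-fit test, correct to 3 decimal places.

Ratio total = 4. Expected counts: 272×3/4 = 204, 272×1/4 = 68.
cat            O        E   (O−E)²/E
dominant     213      204     0.3971
recessive     59       68     1.1912
Sum = 1.588

1.588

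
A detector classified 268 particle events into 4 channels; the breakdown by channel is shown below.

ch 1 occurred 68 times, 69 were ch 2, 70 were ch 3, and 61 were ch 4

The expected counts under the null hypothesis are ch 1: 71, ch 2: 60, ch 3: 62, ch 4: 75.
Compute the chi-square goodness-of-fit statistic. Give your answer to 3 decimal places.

χ² = (68−71)²/71 + (69−60)²/60 + (70−62)²/62 + (61−75)²/75
   = 0.1268 + 1.3500 + 1.0323 + 2.6133
Sum = 5.122

5.122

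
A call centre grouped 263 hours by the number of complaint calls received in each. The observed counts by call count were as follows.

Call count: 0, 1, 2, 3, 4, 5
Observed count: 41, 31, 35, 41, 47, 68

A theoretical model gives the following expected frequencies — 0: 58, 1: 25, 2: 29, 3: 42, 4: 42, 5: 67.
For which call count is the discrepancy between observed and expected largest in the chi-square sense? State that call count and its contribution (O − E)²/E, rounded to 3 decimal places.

0, 4.983

cat         O        E   (O−E)²/E
0          41       58     4.9828
1          31       25     1.4400
2          35       29     1.2414
3          41       42     0.0238
4          47       42     0.5952
5          68       67     0.0149
The largest term is for 0: 4.983.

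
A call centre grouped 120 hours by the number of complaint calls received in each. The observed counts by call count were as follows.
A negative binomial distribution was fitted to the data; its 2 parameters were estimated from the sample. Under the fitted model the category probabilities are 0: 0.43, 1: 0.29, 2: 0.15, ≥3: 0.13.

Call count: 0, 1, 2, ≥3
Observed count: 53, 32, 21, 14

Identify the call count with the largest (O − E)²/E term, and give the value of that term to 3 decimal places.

2, 0.500

Expected counts E_i = n·p_i: 120×0.43 = 51.6, 120×0.29 = 34.8, 120×0.15 = 18, 120×0.13 = 15.6.
cat         O        E   (O−E)²/E
0          53     51.6     0.0380
1          32     34.8     0.2253
2          21       18     0.5000
≥3         14     15.6     0.1641
The largest term is for 2: 0.500.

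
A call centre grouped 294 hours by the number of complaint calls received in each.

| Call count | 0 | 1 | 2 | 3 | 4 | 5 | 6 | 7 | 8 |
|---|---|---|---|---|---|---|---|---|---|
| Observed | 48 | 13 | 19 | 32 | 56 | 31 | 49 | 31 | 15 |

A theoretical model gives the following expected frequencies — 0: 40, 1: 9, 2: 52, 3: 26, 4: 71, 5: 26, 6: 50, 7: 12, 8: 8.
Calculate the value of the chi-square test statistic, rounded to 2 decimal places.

0: (48 − 40)²/40 = 64/40 = 1.600
1: (13 − 9)²/9 = 16/9 = 1.778
2: (19 − 52)²/52 = 1089/52 = 20.942
3: (32 − 26)²/26 = 36/26 = 1.385
4: (56 − 71)²/71 = 225/71 = 3.169
5: (31 − 26)²/26 = 25/26 = 0.962
6: (49 − 50)²/50 = 1/50 = 0.020
7: (31 − 12)²/12 = 361/12 = 30.083
8: (15 − 8)²/8 = 49/8 = 6.125
Sum = 66.06

66.06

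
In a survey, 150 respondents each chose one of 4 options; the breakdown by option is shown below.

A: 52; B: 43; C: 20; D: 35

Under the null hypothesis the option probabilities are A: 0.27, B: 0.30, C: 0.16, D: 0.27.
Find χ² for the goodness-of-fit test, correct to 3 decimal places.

Expected counts E_i = n·p_i: 150×0.27 = 40.5, 150×0.30 = 45, 150×0.16 = 24, 150×0.27 = 40.5.
χ² = (52−40.5)²/40.5 + (43−45)²/45 + (20−24)²/24 + (35−40.5)²/40.5
   = 3.2654 + 0.0889 + 0.6667 + 0.7469
Sum = 4.768

4.768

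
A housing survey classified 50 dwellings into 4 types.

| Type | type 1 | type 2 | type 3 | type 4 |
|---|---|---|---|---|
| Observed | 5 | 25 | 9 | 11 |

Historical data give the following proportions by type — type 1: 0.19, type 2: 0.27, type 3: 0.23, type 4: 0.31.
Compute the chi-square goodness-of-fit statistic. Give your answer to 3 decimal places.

13.778

Expected counts E_i = n·p_i: 50×0.19 = 9.5, 50×0.27 = 13.5, 50×0.23 = 11.5, 50×0.31 = 15.5.
cat         O        E   (O−E)²/E
type 1      5      9.5     2.1316
type 2     25     13.5     9.7963
type 3      9     11.5     0.5435
type 4     11     15.5     1.3065
Sum = 13.778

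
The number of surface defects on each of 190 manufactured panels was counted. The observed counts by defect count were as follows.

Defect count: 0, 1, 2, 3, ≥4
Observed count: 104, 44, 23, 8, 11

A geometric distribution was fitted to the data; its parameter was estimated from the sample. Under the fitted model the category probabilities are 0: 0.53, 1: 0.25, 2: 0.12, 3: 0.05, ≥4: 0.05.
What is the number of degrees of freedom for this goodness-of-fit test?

3

There are k = 5 categories and 1 parameter estimated from the data, so df = 5 − 1 − 1 = 3.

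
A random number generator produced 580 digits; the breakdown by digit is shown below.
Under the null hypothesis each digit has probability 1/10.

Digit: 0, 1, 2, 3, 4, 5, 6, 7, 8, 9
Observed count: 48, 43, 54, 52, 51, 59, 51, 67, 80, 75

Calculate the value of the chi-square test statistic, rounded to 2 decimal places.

Expected count for each of the 10 categories: 580/10 = 58.
cat         O        E   (O−E)²/E
0          48       58      1.724
1          43       58      3.879
2          54       58      0.276
3          52       58      0.621
4          51       58      0.845
5          59       58      0.017
6          51       58      0.845
7          67       58      1.397
8          80       58      8.345
9          75       58      4.983
Sum = 22.93

22.93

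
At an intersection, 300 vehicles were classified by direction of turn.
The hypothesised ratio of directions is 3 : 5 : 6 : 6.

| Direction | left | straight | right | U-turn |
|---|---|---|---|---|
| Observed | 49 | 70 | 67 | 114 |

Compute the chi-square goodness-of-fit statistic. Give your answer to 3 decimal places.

12.967

Ratio total = 20. Expected counts: 300×3/20 = 45, 300×5/20 = 75, 300×6/20 = 90, 300×6/20 = 90.
χ² = (49−45)²/45 + (70−75)²/75 + (67−90)²/90 + (114−90)²/90
   = 0.3556 + 0.3333 + 5.8778 + 6.4000
Sum = 12.967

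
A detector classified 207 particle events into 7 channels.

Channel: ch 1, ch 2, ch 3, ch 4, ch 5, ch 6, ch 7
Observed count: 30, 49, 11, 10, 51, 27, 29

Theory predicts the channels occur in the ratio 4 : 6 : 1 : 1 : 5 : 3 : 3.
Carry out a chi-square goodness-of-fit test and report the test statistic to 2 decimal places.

2.97

Ratio total = 23. Expected counts: 207×4/23 = 36, 207×6/23 = 54, 207×1/23 = 9, 207×1/23 = 9, 207×5/23 = 45, 207×3/23 = 27, 207×3/23 = 27.
χ² = (30−36)²/36 + (49−54)²/54 + (11−9)²/9 + (10−9)²/9 + (51−45)²/45 + (27−27)²/27 + (29−27)²/27
   = 1.000 + 0.463 + 0.444 + 0.111 + 0.800 + 0.000 + 0.148
Sum = 2.97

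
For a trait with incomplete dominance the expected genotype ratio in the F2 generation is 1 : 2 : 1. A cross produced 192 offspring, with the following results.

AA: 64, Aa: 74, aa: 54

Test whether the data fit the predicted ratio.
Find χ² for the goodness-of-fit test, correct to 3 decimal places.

11.125

Ratio total = 4. Expected counts: 192×1/4 = 48, 192×2/4 = 96, 192×1/4 = 48.
AA: (64 − 48)²/48 = 256/48 = 5.3333
Aa: (74 − 96)²/96 = 484/96 = 5.0417
aa: (54 − 48)²/48 = 36/48 = 0.7500
Sum = 11.125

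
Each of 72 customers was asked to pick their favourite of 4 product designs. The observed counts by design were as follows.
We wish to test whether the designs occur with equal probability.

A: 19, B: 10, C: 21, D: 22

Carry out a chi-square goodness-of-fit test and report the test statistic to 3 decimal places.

5.000

Under H₀ each category has probability 1/4, so each expected count is 72/4 = 18.
A: (19 − 18)²/18 = 1/18 = 0.0556
B: (10 − 18)²/18 = 64/18 = 3.5556
C: (21 − 18)²/18 = 9/18 = 0.5000
D: (22 − 18)²/18 = 16/18 = 0.8889
Sum = 5.000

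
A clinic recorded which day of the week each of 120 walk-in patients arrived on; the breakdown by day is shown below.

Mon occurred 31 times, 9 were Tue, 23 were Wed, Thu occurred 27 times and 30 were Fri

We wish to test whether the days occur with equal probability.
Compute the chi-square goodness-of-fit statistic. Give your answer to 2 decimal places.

Expected count for each of the 5 categories: 120/5 = 24.
χ² = (31−24)²/24 + (9−24)²/24 + (23−24)²/24 + (27−24)²/24 + (30−24)²/24
   = 2.042 + 9.375 + 0.042 + 0.375 + 1.500
Sum = 13.33

13.33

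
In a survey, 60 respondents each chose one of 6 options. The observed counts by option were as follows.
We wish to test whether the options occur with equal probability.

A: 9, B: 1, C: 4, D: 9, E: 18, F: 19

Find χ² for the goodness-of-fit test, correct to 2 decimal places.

26.40

Expected count for each of the 6 categories: 60/6 = 10.
χ² = (9−10)²/10 + (1−10)²/10 + (4−10)²/10 + (9−10)²/10 + (18−10)²/10 + (19−10)²/10
   = 0.100 + 8.100 + 3.600 + 0.100 + 6.400 + 8.100
Sum = 26.40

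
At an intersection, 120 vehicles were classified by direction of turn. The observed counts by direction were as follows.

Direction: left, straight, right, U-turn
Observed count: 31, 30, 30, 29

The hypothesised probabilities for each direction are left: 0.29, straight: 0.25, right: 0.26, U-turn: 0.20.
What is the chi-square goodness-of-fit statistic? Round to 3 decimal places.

1.503

Expected counts E_i = n·p_i: 120×0.29 = 34.8, 120×0.25 = 30, 120×0.26 = 31.2, 120×0.20 = 24.
left: (31 − 34.8)²/34.8 = 14.44/34.8 = 0.4149
straight: (30 − 30)²/30 = 0/30 = 0.0000
right: (30 − 31.2)²/31.2 = 1.44/31.2 = 0.0462
U-turn: (29 − 24)²/24 = 25/24 = 1.0417
Sum = 1.503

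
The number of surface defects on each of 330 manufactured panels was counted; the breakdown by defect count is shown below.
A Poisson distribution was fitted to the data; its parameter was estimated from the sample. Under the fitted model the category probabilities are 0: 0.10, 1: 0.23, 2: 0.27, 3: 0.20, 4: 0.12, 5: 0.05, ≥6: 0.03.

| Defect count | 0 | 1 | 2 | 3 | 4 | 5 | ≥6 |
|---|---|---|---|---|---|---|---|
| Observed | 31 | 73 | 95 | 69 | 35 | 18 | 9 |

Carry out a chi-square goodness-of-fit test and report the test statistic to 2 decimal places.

Expected counts E_i = n·p_i: 330×0.10 = 33, 330×0.23 = 75.9, 330×0.27 = 89.1, 330×0.20 = 66, 330×0.12 = 39.6, 330×0.05 = 16.5, 330×0.03 = 9.9.
0: (31 − 33)²/33 = 4/33 = 0.121
1: (73 − 75.9)²/75.9 = 8.41/75.9 = 0.111
2: (95 − 89.1)²/89.1 = 34.81/89.1 = 0.391
3: (69 − 66)²/66 = 9/66 = 0.136
4: (35 − 39.6)²/39.6 = 21.16/39.6 = 0.534
5: (18 − 16.5)²/16.5 = 2.25/16.5 = 0.136
≥6: (9 − 9.9)²/9.9 = 0.81/9.9 = 0.082
Sum = 1.51

1.51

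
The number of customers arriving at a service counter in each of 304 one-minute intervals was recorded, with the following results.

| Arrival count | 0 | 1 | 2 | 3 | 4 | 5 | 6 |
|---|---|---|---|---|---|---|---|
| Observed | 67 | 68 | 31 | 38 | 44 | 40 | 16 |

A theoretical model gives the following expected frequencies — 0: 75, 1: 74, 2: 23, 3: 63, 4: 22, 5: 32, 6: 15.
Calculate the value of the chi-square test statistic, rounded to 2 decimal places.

38.11

χ² = (67−75)²/75 + (68−74)²/74 + (31−23)²/23 + (38−63)²/63 + (44−22)²/22 + (40−32)²/32 + (16−15)²/15
   = 0.853 + 0.486 + 2.783 + 9.921 + 22.000 + 2.000 + 0.067
Sum = 38.11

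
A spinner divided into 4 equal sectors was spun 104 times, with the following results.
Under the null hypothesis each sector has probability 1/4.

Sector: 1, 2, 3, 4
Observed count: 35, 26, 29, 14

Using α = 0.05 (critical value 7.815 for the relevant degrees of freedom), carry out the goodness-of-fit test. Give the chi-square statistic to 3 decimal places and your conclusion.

Expected count for each of the 4 categories: 104/4 = 26.
1: (35 − 26)²/26 = 81/26 = 3.1154
2: (26 − 26)²/26 = 0/26 = 0.0000
3: (29 − 26)²/26 = 9/26 = 0.3462
4: (14 − 26)²/26 = 144/26 = 5.5385
Sum = 9.000
df = 3. Since 9.000 > 7.815, we reject H₀.

9.000; reject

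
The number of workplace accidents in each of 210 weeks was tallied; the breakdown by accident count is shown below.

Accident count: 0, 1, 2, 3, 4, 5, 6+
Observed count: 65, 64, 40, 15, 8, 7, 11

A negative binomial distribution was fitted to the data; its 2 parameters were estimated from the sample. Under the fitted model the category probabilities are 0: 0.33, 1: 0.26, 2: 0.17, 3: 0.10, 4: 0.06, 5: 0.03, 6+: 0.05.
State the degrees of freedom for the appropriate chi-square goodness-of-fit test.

There are k = 7 categories and 2 parameters estimated from the data, so df = 7 − 1 − 2 = 4.

4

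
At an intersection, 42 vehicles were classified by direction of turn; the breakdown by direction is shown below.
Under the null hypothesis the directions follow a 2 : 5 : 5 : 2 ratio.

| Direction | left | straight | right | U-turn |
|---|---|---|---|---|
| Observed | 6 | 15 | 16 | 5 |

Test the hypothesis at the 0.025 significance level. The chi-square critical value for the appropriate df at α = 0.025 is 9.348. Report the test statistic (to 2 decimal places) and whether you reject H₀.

Ratio total = 14. Expected counts: 42×2/14 = 6, 42×5/14 = 15, 42×5/14 = 15, 42×2/14 = 6.
χ² = (6−6)²/6 + (15−15)²/15 + (16−15)²/15 + (5−6)²/6
   = 0.000 + 0.000 + 0.067 + 0.167
Sum = 0.23
df = 3. Since 0.23 < 9.348, we do not reject H₀.

0.23; do not reject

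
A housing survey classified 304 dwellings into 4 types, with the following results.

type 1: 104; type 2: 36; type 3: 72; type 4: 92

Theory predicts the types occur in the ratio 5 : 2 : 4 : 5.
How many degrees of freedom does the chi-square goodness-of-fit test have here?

3

There are k = 4 categories and no parameters were estimated from the data, so df = 4 − 1 = 3.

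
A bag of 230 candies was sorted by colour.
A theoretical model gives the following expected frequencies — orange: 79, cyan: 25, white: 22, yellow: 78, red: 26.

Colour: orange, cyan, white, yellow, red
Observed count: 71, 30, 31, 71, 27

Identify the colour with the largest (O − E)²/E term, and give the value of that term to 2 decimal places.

χ² = (71−79)²/79 + (30−25)²/25 + (31−22)²/22 + (71−78)²/78 + (27−26)²/26
   = 0.810 + 1.000 + 3.682 + 0.628 + 0.038
The largest term is for white: 3.68.

white, 3.68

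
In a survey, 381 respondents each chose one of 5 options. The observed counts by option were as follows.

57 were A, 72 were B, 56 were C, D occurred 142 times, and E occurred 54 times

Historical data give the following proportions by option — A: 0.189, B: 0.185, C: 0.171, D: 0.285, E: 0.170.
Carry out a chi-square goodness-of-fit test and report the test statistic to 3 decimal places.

16.520

Expected counts E_i = n·p_i: 381×0.189 = 72.009, 381×0.185 = 70.485, 381×0.171 = 65.151, 381×0.285 = 108.585, 381×0.170 = 64.77.
χ² = (57−72.009)²/72.009 + (72−70.485)²/70.485 + (56−65.151)²/65.151 + (142−108.585)²/108.585 + (54−64.77)²/64.77
   = 3.1284 + 0.0326 + 1.2853 + 10.2828 + 1.7908
Sum = 16.520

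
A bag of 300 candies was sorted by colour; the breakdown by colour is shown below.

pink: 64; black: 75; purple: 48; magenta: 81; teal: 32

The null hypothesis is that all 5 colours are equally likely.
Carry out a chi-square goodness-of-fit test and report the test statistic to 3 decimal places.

Expected count for each of the 5 categories: 300/5 = 60.
cat          O        E   (O−E)²/E
pink        64       60     0.2667
black       75       60     3.7500
purple      48       60     2.4000
magenta     81       60     7.3500
teal        32       60    13.0667
Sum = 26.833

26.833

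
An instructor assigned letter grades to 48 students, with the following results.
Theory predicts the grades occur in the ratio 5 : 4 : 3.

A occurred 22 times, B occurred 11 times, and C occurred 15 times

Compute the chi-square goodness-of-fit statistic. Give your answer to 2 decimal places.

Ratio total = 12. Expected counts: 48×5/12 = 20, 48×4/12 = 16, 48×3/12 = 12.
χ² = (22−20)²/20 + (11−16)²/16 + (15−12)²/12
   = 0.200 + 1.563 + 0.750
Sum = 2.51

2.51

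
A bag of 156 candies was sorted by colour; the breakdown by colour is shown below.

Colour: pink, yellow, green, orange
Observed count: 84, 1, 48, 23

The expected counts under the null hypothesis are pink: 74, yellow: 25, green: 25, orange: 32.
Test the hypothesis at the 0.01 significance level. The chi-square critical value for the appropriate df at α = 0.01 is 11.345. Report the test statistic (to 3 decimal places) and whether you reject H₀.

χ² = (84−74)²/74 + (1−25)²/25 + (48−25)²/25 + (23−32)²/32
   = 1.3514 + 23.0400 + 21.1600 + 2.5313
Sum = 48.083
df = 3. Since 48.083 > 11.345, we reject H₀.

48.083; reject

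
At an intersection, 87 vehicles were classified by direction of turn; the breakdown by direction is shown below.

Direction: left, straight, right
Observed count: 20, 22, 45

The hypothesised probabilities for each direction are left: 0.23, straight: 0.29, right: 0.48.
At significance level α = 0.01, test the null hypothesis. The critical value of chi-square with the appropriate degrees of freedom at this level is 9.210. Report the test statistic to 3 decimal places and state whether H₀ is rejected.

Expected counts E_i = n·p_i: 87×0.23 = 20.01, 87×0.29 = 25.23, 87×0.48 = 41.76.
left: (20 − 20.01)²/20.01 = 0.0001/20.01 = 0.0000
straight: (22 − 25.23)²/25.23 = 10.4329/25.23 = 0.4135
right: (45 − 41.76)²/41.76 = 10.4976/41.76 = 0.2514
Sum = 0.665
df = 2. Since 0.665 < 9.210, we do not reject H₀.

0.665; do not reject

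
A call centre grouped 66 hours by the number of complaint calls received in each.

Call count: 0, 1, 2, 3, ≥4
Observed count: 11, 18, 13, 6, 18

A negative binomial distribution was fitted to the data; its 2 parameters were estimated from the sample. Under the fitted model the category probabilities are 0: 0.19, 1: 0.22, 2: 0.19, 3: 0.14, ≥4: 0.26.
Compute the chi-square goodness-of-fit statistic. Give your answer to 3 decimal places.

Expected counts E_i = n·p_i: 66×0.19 = 12.54, 66×0.22 = 14.52, 66×0.19 = 12.54, 66×0.14 = 9.24, 66×0.26 = 17.16.
0: (11 − 12.54)²/12.54 = 2.3716/12.54 = 0.1891
1: (18 − 14.52)²/14.52 = 12.1104/14.52 = 0.8340
2: (13 − 12.54)²/12.54 = 0.2116/12.54 = 0.0169
3: (6 − 9.24)²/9.24 = 10.4976/9.24 = 1.1361
≥4: (18 − 17.16)²/17.16 = 0.7056/17.16 = 0.0411
Sum = 2.217

2.217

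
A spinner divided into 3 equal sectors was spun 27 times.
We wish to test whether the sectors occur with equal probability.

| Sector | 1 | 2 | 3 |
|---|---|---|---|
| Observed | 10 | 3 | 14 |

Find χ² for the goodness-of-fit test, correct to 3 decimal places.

Expected count for each of the 3 categories: 27/3 = 9.
χ² = (10−9)²/9 + (3−9)²/9 + (14−9)²/9
   = 0.1111 + 4.0000 + 2.7778
Sum = 6.889

6.889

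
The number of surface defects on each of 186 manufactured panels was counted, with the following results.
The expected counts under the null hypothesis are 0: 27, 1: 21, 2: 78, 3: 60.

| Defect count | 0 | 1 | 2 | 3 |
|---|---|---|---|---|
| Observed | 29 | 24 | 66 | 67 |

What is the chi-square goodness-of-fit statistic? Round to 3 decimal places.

χ² = (29−27)²/27 + (24−21)²/21 + (66−78)²/78 + (67−60)²/60
   = 0.1481 + 0.4286 + 1.8462 + 0.8167
Sum = 3.240

3.240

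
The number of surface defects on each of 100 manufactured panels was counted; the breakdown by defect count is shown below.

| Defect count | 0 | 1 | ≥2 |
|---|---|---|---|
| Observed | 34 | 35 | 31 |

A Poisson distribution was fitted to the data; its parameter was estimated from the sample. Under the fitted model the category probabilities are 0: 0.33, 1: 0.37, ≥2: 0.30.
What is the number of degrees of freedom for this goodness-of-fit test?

1

There are k = 3 categories and 1 parameter estimated from the data, so df = 3 − 1 − 1 = 1.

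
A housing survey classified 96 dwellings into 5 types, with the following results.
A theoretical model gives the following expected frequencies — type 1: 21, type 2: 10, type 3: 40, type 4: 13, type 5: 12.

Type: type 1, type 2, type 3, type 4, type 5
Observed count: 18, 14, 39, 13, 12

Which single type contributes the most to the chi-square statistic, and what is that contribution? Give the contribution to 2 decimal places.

type 2, 1.60

cat         O        E   (O−E)²/E
type 1     18       21      0.429
type 2     14       10      1.600
type 3     39       40      0.025
type 4     13       13      0.000
type 5     12       12      0.000
The largest term is for type 2: 1.60.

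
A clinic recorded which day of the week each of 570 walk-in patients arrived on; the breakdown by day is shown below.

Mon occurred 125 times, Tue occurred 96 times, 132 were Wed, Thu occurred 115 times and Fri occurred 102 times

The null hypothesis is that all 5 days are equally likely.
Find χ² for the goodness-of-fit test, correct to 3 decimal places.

8.018

Expected count for each of the 5 categories: 570/5 = 114.
Mon: (125 − 114)²/114 = 121/114 = 1.0614
Tue: (96 − 114)²/114 = 324/114 = 2.8421
Wed: (132 − 114)²/114 = 324/114 = 2.8421
Thu: (115 − 114)²/114 = 1/114 = 0.0088
Fri: (102 − 114)²/114 = 144/114 = 1.2632
Sum = 8.018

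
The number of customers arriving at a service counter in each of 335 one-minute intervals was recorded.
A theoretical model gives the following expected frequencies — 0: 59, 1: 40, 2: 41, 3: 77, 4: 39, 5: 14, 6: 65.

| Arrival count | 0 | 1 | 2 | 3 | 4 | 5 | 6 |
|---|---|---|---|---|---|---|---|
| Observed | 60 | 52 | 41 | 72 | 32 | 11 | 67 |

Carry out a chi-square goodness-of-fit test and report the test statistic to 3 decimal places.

cat         O        E   (O−E)²/E
0          60       59     0.0169
1          52       40     3.6000
2          41       41     0.0000
3          72       77     0.3247
4          32       39     1.2564
5          11       14     0.6429
6          67       65     0.0615
Sum = 5.902

5.902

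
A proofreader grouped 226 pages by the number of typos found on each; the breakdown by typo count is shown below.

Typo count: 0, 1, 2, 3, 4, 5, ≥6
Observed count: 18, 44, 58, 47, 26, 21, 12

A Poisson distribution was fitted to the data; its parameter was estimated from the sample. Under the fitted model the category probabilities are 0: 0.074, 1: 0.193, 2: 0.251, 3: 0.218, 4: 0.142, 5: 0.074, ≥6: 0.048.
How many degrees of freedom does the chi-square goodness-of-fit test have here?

5

There are k = 7 categories and 1 parameter estimated from the data, so df = 7 − 1 − 1 = 5.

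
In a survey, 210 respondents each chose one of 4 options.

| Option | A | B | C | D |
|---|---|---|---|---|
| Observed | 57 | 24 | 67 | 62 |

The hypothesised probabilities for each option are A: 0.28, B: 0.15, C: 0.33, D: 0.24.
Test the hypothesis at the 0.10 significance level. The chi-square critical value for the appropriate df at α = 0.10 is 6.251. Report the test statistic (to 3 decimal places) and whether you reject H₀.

Expected counts E_i = n·p_i: 210×0.28 = 58.8, 210×0.15 = 31.5, 210×0.33 = 69.3, 210×0.24 = 50.4.
cat         O        E   (O−E)²/E
A          57     58.8     0.0551
B          24     31.5     1.7857
C          67     69.3     0.0763
D          62     50.4     2.6698
Sum = 4.587
df = 3. Since 4.587 < 6.251, we do not reject H₀.

4.587; do not reject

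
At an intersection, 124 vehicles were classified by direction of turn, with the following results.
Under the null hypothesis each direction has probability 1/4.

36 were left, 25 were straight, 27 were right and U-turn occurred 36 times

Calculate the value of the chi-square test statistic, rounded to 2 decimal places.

3.29

Under H₀ each category has probability 1/4, so each expected count is 124/4 = 31.
left: (36 − 31)²/31 = 25/31 = 0.806
straight: (25 − 31)²/31 = 36/31 = 1.161
right: (27 − 31)²/31 = 16/31 = 0.516
U-turn: (36 − 31)²/31 = 25/31 = 0.806
Sum = 3.29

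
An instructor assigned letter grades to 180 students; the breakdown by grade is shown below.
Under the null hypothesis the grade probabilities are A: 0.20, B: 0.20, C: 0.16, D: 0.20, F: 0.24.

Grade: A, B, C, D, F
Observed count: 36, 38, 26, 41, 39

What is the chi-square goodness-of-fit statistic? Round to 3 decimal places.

1.486

Expected counts E_i = n·p_i: 180×0.20 = 36, 180×0.20 = 36, 180×0.16 = 28.8, 180×0.20 = 36, 180×0.24 = 43.2.
A: (36 − 36)²/36 = 0/36 = 0.0000
B: (38 − 36)²/36 = 4/36 = 0.1111
C: (26 − 28.8)²/28.8 = 7.84/28.8 = 0.2722
D: (41 − 36)²/36 = 25/36 = 0.6944
F: (39 − 43.2)²/43.2 = 17.64/43.2 = 0.4083
Sum = 1.486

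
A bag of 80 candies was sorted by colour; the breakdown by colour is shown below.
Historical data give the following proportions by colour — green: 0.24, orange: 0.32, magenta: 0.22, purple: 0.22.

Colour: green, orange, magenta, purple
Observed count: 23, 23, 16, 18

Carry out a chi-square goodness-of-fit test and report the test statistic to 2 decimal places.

Expected counts E_i = n·p_i: 80×0.24 = 19.2, 80×0.32 = 25.6, 80×0.22 = 17.6, 80×0.22 = 17.6.
green: (23 − 19.2)²/19.2 = 14.44/19.2 = 0.752
orange: (23 − 25.6)²/25.6 = 6.76/25.6 = 0.264
magenta: (16 − 17.6)²/17.6 = 2.56/17.6 = 0.145
purple: (18 − 17.6)²/17.6 = 0.16/17.6 = 0.009
Sum = 1.17

1.17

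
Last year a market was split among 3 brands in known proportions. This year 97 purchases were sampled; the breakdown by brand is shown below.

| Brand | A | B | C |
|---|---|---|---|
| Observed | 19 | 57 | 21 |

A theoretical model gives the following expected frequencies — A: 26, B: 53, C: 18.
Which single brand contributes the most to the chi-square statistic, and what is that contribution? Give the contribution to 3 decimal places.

A, 1.885

cat         O        E   (O−E)²/E
A          19       26     1.8846
B          57       53     0.3019
C          21       18     0.5000
The largest term is for A: 1.885.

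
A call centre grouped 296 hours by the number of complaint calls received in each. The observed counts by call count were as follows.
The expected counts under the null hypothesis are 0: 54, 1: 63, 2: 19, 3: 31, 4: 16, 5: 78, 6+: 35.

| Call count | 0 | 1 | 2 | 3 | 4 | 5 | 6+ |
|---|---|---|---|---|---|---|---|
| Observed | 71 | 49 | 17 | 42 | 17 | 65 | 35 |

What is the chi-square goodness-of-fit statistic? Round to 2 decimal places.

14.81

0: (71 − 54)²/54 = 289/54 = 5.352
1: (49 − 63)²/63 = 196/63 = 3.111
2: (17 − 19)²/19 = 4/19 = 0.211
3: (42 − 31)²/31 = 121/31 = 3.903
4: (17 − 16)²/16 = 1/16 = 0.063
5: (65 − 78)²/78 = 169/78 = 2.167
6+: (35 − 35)²/35 = 0/35 = 0.000
Sum = 14.81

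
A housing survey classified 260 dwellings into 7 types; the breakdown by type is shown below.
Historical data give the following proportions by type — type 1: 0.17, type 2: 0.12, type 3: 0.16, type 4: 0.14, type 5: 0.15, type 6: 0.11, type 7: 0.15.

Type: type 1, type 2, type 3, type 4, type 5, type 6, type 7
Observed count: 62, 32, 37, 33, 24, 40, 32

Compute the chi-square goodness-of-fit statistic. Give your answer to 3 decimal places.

19.585

Expected counts E_i = n·p_i: 260×0.17 = 44.2, 260×0.12 = 31.2, 260×0.16 = 41.6, 260×0.14 = 36.4, 260×0.15 = 39, 260×0.11 = 28.6, 260×0.15 = 39.
cat         O        E   (O−E)²/E
type 1     62     44.2     7.1683
type 2     32     31.2     0.0205
type 3     37     41.6     0.5087
type 4     33     36.4     0.3176
type 5     24       39     5.7692
type 6     40     28.6     4.5441
type 7     32       39     1.2564
Sum = 19.585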